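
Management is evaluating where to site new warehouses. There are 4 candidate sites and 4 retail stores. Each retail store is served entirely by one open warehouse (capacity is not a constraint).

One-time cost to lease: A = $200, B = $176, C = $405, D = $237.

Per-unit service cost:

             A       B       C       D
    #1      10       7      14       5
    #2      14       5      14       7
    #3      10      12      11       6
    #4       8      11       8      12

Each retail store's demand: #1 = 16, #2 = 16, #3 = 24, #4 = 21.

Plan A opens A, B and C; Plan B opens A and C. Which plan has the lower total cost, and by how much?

Plan A: {A, B, C}: #1→B 7·16=112, #2→B 5·16=80, #3→A 10·24=240, #4→A 8·21=168. Service 600; fixed 781; total 1381.
Plan B: {A, C}: #1→A 10·16=160, #2→A 14·16=224, #3→A 10·24=240, #4→A 8·21=168. Service 792; fixed 605; total 1397.
Difference: |1381 − 1397| = 16.

Plan A is cheaper by 16.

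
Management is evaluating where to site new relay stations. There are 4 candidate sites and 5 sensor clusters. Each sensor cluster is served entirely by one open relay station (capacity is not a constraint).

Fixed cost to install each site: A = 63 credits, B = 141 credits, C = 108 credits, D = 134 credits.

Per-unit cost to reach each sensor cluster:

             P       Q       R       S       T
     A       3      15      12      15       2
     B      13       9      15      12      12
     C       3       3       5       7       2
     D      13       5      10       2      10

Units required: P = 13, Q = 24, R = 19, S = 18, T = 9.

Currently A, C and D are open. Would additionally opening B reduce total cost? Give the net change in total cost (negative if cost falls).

No — net change +141 (cost rises by 141).

Current service cost with {A, C, D}: 260.
Adding B: each sensor cluster re-picks its cheapest; new service cost 260, saving 0.
Extra fixed cost: 141. Net change = 141 − 0 = 141.
(Totals: 565 → 706.)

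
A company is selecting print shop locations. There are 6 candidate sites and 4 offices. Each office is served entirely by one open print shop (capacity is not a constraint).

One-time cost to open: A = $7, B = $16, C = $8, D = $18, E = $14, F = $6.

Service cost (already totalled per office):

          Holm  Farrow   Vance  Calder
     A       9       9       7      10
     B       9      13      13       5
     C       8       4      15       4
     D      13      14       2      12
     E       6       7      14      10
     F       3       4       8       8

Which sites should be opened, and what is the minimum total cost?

Open F only; minimum total cost 29.

For any fixed open set, each office goes to its cheapest open site; total = fixed + service.
{F}: Holm→F 3, Farrow→F 4, Vance→F 8, Calder→F 8. Service 23; fixed 6; total 29.
{C, F}: service 19 + fixed 14 = 33
{A, F}: service 22 + fixed 13 = 35
{A, B, C, D, E, F}: service 13 + fixed 69 = 82
No other subset beats 29.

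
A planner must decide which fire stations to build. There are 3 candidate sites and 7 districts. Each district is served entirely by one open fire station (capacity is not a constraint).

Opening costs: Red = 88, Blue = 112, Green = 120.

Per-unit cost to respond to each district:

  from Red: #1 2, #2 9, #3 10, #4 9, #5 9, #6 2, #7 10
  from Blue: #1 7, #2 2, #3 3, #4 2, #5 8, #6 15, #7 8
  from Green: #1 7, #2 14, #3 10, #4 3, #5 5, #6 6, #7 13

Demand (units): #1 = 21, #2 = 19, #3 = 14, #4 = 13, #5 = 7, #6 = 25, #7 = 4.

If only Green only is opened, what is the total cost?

Total cost: 949

Each district is assigned to its cheapest site among the open ones.
{Green}: #1→Green 7·21=147, #2→Green 14·19=266, #3→Green 10·14=140, #4→Green 3·13=39, #5→Green 5·7=35, #6→Green 6·25=150, #7→Green 13·4=52. Service 829; fixed 120; total 949.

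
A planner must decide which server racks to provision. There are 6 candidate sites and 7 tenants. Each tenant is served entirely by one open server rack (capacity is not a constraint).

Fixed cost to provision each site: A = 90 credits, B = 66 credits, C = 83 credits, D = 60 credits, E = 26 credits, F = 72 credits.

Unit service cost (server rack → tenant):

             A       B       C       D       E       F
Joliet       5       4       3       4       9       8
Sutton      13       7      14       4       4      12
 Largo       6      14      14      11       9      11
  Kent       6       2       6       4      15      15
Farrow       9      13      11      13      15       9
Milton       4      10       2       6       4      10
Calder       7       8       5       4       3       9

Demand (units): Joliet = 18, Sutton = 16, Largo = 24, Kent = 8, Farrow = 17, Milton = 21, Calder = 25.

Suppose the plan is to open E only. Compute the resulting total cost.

Each tenant is assigned to its cheapest site among the open ones.
{E}: Joliet→E 9·18=162, Sutton→E 4·16=64, Largo→E 9·24=216, Kent→E 15·8=120, Farrow→E 15·17=255, Milton→E 4·21=84, Calder→E 3·25=75. Service 976; fixed 26; total 1002.

Total cost: 1002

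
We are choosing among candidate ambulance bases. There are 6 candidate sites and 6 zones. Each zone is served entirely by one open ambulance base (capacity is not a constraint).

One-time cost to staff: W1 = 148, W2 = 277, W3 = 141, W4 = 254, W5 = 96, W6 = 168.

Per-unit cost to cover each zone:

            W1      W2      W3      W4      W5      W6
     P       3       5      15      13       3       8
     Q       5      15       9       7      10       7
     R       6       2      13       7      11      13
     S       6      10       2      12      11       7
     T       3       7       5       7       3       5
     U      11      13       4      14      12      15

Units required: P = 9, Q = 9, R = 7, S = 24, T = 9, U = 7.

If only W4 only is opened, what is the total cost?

Total cost: 932

Each zone is assigned to its cheapest site among the open ones.
{W4}: P→W4 13·9=117, Q→W4 7·9=63, R→W4 7·7=49, S→W4 12·24=288, T→W4 7·9=63, U→W4 14·7=98. Service 678; fixed 254; total 932.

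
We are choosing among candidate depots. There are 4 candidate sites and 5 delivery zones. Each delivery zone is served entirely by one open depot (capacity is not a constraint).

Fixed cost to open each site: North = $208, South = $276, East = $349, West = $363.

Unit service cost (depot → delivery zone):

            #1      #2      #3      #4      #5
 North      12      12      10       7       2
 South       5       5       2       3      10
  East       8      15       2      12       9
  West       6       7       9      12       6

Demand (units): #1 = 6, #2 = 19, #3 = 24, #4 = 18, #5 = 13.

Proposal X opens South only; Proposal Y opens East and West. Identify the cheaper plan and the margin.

Proposal X: {South}: #1→South 5·6=30, #2→South 5·19=95, #3→South 2·24=48, #4→South 3·18=54, #5→South 10·13=130. Service 357; fixed 276; total 633.
Proposal Y: {East, West}: #1→West 6·6=36, #2→West 7·19=133, #3→East 2·24=48, #4→East 12·18=216, #5→West 6·13=78. Service 511; fixed 712; total 1223.
Difference: |633 − 1223| = 590.

Proposal X is cheaper by 590.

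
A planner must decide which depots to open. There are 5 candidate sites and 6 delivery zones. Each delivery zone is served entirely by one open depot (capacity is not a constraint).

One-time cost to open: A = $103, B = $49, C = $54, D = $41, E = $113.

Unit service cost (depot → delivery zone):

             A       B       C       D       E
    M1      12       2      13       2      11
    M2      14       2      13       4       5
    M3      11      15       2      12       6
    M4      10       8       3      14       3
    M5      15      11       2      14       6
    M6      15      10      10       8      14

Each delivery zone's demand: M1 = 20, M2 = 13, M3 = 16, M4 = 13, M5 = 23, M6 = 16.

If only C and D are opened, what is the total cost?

Total cost: 432

Each delivery zone is assigned to its cheapest site among the open ones.
{C, D}: M1→D 2·20=40, M2→D 4·13=52, M3→C 2·16=32, M4→C 3·13=39, M5→C 2·23=46, M6→D 8·16=128. Service 337; fixed 95; total 432.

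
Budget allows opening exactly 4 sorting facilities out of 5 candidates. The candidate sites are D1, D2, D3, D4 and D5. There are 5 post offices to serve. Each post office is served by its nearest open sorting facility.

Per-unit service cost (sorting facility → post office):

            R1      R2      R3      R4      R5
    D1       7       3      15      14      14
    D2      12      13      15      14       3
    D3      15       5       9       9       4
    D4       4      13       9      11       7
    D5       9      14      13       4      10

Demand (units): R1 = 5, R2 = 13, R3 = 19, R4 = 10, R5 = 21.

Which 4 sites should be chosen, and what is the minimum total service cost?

Choose D1, D2, D4 and D5; total service cost 333.

With exactly 4 open, each post office uses its cheapest among the chosen.
{D1, D2, D4, D5}: R1→D4 4·5=20, R2→D1 3·13=39, R3→D4 9·19=171, R4→D5 4·10=40, R5→D2 3·21=63. Service cost 333.
{D1, D2, D3, D5}: service cost 348
{D1, D3, D4, D5}: service cost 354
Among all 5 size-4 choices, {D1, D2, D4, D5} is lowest.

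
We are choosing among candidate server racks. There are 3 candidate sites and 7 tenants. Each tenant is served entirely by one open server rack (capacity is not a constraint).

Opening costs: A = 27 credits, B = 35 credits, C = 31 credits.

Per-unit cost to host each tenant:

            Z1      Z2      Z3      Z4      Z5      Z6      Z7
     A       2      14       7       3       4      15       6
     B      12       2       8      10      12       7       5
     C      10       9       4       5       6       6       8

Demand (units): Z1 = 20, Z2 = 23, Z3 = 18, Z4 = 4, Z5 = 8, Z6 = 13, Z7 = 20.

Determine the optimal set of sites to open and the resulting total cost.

Open A, B and C; minimum total cost 473.

For any fixed open set, each tenant goes to its cheapest open site; total = fixed + service.
{A, B, C}: Z1→A 2·20=40, Z2→B 2·23=46, Z3→C 4·18=72, Z4→A 3·4=12, Z5→A 4·8=32, Z6→C 6·13=78, Z7→B 5·20=100. Service 380; fixed 93; total 473.
{A, B}: service 447 + fixed 62 = 509
{A, C}: service 561 + fixed 58 = 619
{A}: service 847 + fixed 27 = 874
(All 7 nonempty subsets were checked; A, B and C is lowest.)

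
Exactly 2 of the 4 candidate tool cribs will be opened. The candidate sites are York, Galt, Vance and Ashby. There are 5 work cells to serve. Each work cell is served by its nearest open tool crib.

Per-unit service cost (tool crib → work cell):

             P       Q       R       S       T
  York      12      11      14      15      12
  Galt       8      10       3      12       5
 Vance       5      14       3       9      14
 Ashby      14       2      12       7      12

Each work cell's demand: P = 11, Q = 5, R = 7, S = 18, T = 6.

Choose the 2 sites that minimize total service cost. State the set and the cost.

Choose Galt and Ashby; total service cost 275.

With exactly 2 open, each work cell uses its cheapest among the chosen.
{Galt, Ashby}: P→Galt 8·11=88, Q→Ashby 2·5=10, R→Galt 3·7=21, S→Ashby 7·18=126, T→Galt 5·6=30. Service cost 275.
{Vance, Ashby}: service cost 284
{Galt, Vance}: service cost 318
Among all 6 size-2 choices, {Galt, Ashby} is lowest.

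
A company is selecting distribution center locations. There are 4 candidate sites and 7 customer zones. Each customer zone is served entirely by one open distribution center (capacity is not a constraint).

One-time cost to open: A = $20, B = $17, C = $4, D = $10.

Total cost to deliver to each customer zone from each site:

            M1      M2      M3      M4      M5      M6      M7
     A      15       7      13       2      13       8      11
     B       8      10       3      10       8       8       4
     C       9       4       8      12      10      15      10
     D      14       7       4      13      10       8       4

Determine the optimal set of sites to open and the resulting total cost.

Open C and D; minimum total cost 65.

For any fixed open set, each customer zone goes to its cheapest open site; total = fixed + service.
{C, D}: M1→C 9, M2→C 4, M3→D 4, M4→C 12, M5→C 10, M6→D 8, M7→D 4. Service 51; fixed 14; total 65.
{B, C}: service 45 + fixed 21 = 66
{B}: service 51 + fixed 17 = 68
{A, B, C, D}: service 37 + fixed 51 = 88
No other subset beats 65.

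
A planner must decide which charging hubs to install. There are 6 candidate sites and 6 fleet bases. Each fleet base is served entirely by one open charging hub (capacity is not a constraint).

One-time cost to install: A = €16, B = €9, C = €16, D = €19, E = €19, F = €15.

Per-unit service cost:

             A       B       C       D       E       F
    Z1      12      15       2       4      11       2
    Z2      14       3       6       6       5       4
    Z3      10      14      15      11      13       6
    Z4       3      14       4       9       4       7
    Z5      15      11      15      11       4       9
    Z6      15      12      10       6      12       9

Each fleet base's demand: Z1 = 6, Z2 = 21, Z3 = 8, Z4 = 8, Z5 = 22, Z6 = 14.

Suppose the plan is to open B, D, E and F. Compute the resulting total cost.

Total cost: 389

Each fleet base is assigned to its cheapest site among the open ones.
{B, D, E, F}: Z1→F 2·6=12, Z2→B 3·21=63, Z3→F 6·8=48, Z4→E 4·8=32, Z5→E 4·22=88, Z6→D 6·14=84. Service 327; fixed 62; total 389.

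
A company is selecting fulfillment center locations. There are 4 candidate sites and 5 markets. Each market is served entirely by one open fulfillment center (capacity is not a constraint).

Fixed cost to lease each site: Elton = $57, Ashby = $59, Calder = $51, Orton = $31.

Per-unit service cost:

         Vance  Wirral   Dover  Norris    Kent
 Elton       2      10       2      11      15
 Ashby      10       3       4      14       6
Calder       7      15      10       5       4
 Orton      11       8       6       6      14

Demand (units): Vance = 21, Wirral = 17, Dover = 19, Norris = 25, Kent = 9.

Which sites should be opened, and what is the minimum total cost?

For any fixed open set, each market goes to its cheapest open site; total = fixed + service.
{Elton, Ashby, Calder}: Vance→Elton 2·21=42, Wirral→Ashby 3·17=51, Dover→Elton 2·19=38, Norris→Calder 5·25=125, Kent→Calder 4·9=36. Service 292; fixed 167; total 459.
{Elton, Ashby, Orton}: service 335 + fixed 147 = 482
{Elton, Ashby, Calder, Orton}: service 292 + fixed 198 = 490
{Orton}: Vance→Orton 11·21=231, Wirral→Orton 8·17=136, Dover→Orton 6·19=114, Norris→Orton 6·25=150, Kent→Orton 14·9=126. Service 757; fixed 31; total 788.
No other subset beats 459.

Open Elton, Ashby and Calder; minimum total cost 459.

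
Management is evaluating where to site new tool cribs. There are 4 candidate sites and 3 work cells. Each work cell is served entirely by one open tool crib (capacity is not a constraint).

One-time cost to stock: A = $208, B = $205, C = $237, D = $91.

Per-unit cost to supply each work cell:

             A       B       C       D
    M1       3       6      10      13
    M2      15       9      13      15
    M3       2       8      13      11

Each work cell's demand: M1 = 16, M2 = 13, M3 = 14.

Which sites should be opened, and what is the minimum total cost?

Open A only; minimum total cost 479.

For any fixed open set, each work cell goes to its cheapest open site; total = fixed + service.
{A}: M1→A 3·16=48, M2→A 15·13=195, M3→A 2·14=28. Service 271; fixed 208; total 479.
{B}: service 325 + fixed 205 = 530
{A, D}: service 271 + fixed 299 = 570
{A, B, C, D}: service 193 + fixed 741 = 934
No other subset beats 479.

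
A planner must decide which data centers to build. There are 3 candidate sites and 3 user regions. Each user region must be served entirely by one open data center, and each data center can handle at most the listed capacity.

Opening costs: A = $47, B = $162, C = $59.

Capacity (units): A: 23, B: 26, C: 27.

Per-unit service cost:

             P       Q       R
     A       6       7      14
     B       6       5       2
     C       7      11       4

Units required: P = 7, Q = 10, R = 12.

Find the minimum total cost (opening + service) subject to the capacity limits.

Minimum total cost: 266

Open {A, C}: P→A 6·7=42, Q→A 7·10=70, R→C 4·12=48.
Loads: A carries 17/23, C carries 12/27. Service 160; fixed 106; total 266.
Next best feasible plan costs 273.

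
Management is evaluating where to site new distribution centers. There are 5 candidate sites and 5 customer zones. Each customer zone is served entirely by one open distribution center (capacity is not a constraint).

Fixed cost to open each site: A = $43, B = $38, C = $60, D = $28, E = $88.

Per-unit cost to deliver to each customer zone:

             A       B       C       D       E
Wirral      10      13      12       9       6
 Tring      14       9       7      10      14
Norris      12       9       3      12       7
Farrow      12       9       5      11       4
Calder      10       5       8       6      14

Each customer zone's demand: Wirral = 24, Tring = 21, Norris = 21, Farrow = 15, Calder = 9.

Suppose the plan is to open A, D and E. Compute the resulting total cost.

Each customer zone is assigned to its cheapest site among the open ones.
{A, D, E}: Wirral→E 6·24=144, Tring→D 10·21=210, Norris→E 7·21=147, Farrow→E 4·15=60, Calder→D 6·9=54. Service 615; fixed 159; total 774.

Total cost: 774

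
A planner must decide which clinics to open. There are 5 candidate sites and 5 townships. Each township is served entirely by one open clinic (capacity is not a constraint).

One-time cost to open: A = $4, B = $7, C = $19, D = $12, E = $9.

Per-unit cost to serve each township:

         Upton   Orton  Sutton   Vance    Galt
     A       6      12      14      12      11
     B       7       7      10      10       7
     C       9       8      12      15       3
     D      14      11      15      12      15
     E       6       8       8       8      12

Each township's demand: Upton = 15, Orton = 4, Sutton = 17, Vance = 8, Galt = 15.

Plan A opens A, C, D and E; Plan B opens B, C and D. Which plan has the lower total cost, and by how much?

Plan A is cheaper by 55.

Plan A: {A, C, D, E}: Upton→A 6·15=90, Orton→C 8·4=32, Sutton→E 8·17=136, Vance→E 8·8=64, Galt→C 3·15=45. Service 367; fixed 44; total 411.
Plan B: {B, C, D}: Upton→B 7·15=105, Orton→B 7·4=28, Sutton→B 10·17=170, Vance→B 10·8=80, Galt→C 3·15=45. Service 428; fixed 38; total 466.
Difference: |411 − 466| = 55.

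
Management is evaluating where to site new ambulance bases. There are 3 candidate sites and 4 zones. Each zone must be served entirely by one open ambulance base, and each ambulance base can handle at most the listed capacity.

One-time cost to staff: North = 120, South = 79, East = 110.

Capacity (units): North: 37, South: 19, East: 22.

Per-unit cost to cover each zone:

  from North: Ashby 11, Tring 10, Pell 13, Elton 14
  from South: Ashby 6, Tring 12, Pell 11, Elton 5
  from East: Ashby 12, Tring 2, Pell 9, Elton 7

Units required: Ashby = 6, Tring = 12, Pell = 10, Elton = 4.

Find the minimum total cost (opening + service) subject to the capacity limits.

Open {South, East}: Ashby→South 6·6=36, Tring→East 2·12=24, Pell→East 9·10=90, Elton→South 5·4=20.
Loads: South carries 10/19, East carries 22/22. Service 170; fixed 189; total 359.
Next best feasible plan costs 387.

Minimum total cost: 359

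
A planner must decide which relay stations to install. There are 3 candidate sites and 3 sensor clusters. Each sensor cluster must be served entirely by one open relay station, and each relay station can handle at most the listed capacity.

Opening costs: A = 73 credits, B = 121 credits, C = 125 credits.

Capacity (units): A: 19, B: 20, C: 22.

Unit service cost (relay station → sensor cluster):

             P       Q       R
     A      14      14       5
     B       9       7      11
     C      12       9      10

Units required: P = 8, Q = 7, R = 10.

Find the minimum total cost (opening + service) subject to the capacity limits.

Minimum total cost: 365

Open {A, B}: P→B 9·8=72, Q→B 7·7=49, R→A 5·10=50.
Loads: A carries 10/19, B carries 15/20. Service 171; fixed 194; total 365.
Next best feasible plan costs 405.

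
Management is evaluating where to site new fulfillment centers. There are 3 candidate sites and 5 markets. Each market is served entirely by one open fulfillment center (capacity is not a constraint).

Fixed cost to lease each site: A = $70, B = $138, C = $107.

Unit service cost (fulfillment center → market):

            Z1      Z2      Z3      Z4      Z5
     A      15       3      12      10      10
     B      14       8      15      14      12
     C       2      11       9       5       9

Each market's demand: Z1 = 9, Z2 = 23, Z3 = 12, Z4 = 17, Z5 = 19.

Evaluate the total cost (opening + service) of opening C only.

Each market is assigned to its cheapest site among the open ones.
{C}: Z1→C 2·9=18, Z2→C 11·23=253, Z3→C 9·12=108, Z4→C 5·17=85, Z5→C 9·19=171. Service 635; fixed 107; total 742.

Total cost: 742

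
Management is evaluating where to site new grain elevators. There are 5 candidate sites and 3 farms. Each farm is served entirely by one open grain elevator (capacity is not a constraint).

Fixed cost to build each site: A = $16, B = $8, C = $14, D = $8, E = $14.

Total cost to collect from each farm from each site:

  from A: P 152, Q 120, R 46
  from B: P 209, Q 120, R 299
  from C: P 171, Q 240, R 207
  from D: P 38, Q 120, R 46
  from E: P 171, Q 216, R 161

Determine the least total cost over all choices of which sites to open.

For any fixed open set, each farm goes to its cheapest open site; total = fixed + service.
{D}: P→D 38, Q→D 120, R→D 46. Service 204; fixed 8; total 212.
{B, D}: P→D 38, Q→B 120, R→D 46. Service 204; fixed 16; total 220.
{C, D}: P→D 38, Q→D 120, R→D 46. Service 204; fixed 22; total 226.
{A, B, C, D, E}: service 204 + fixed 60 = 264
No other subset beats 212.

Minimum total cost: 212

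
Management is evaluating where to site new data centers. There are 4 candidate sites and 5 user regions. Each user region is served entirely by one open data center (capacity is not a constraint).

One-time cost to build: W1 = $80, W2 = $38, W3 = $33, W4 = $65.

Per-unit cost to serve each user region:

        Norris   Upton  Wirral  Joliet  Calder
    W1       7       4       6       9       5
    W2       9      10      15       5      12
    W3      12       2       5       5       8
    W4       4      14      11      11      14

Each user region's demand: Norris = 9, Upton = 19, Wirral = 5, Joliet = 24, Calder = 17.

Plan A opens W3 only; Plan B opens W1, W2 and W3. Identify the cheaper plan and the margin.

Plan A: {W3}: Norris→W3 12·9=108, Upton→W3 2·19=38, Wirral→W3 5·5=25, Joliet→W3 5·24=120, Calder→W3 8·17=136. Service 427; fixed 33; total 460.
Plan B: {W1, W2, W3}: Norris→W1 7·9=63, Upton→W3 2·19=38, Wirral→W3 5·5=25, Joliet→W2 5·24=120, Calder→W1 5·17=85. Service 331; fixed 151; total 482.
Difference: |460 − 482| = 22.

Plan A is cheaper by 22.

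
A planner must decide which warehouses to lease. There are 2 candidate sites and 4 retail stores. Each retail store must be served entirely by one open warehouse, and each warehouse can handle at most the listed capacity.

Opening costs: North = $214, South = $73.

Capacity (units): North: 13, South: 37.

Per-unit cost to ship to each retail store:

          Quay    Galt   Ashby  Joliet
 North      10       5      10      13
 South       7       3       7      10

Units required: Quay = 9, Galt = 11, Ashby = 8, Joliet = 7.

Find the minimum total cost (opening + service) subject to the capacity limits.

Open {South}: Quay→South 7·9=63, Galt→South 3·11=33, Ashby→South 7·8=56, Joliet→South 10·7=70.
Loads: South carries 35/37. Service 222; fixed 73; total 295.
Next best feasible plan costs 509.

Minimum total cost: 295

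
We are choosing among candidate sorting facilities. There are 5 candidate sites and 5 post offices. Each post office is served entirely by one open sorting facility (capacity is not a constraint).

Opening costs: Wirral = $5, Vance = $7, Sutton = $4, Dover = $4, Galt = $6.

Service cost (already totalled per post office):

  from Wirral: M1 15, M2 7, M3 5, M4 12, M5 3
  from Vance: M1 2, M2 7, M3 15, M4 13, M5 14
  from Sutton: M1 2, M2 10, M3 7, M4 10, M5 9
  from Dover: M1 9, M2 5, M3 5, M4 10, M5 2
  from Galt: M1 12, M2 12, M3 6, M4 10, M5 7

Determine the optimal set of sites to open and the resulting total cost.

For any fixed open set, each post office goes to its cheapest open site; total = fixed + service.
{Sutton, Dover}: M1→Sutton 2, M2→Dover 5, M3→Dover 5, M4→Sutton 10, M5→Dover 2. Service 24; fixed 8; total 32.
{Vance, Dover}: service 24 + fixed 11 = 35
{Dover}: service 31 + fixed 4 = 35
{Wirral, Vance, Sutton, Dover, Galt}: service 24 + fixed 26 = 50
No other subset beats 32.

Open Sutton and Dover; minimum total cost 32.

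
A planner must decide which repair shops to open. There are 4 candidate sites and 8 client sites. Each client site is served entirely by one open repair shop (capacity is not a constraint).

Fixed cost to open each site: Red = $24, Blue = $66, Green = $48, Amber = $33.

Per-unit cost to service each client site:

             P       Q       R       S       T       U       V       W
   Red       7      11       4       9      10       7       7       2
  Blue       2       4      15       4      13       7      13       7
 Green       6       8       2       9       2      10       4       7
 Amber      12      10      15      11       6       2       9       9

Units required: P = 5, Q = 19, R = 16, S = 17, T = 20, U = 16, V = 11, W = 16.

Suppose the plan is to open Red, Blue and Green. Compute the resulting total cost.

Total cost: 552

Each client site is assigned to its cheapest site among the open ones.
{Red, Blue, Green}: P→Blue 2·5=10, Q→Blue 4·19=76, R→Green 2·16=32, S→Blue 4·17=68, T→Green 2·20=40, U→Red 7·16=112, V→Green 4·11=44, W→Red 2·16=32. Service 414; fixed 138; total 552.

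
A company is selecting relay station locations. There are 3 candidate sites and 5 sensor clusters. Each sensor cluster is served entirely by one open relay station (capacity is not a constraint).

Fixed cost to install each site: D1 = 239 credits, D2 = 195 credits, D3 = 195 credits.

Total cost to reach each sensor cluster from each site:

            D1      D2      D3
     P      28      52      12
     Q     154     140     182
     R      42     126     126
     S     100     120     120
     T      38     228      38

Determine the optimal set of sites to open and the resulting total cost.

For any fixed open set, each sensor cluster goes to its cheapest open site; total = fixed + service.
{D1}: P→D1 28, Q→D1 154, R→D1 42, S→D1 100, T→D1 38. Service 362; fixed 239; total 601.
{D3}: service 478 + fixed 195 = 673
{D1, D3}: service 346 + fixed 434 = 780
{D1, D2, D3}: P→D3 12, Q→D2 140, R→D1 42, S→D1 100, T→D1 38. Service 332; fixed 629; total 961.
No other subset beats 601.

Open D1 only; minimum total cost 601.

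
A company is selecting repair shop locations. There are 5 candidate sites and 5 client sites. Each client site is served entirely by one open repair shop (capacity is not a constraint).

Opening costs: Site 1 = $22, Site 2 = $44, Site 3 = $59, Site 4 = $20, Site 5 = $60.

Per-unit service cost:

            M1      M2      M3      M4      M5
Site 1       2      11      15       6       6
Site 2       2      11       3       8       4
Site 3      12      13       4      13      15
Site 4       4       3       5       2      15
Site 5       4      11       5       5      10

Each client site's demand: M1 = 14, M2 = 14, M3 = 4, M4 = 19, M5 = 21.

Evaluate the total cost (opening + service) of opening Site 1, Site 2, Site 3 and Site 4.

Each client site is assigned to its cheapest site among the open ones.
{Site 1, Site 2, Site 3, Site 4}: M1→Site 1 2·14=28, M2→Site 4 3·14=42, M3→Site 2 3·4=12, M4→Site 4 2·19=38, M5→Site 2 4·21=84. Service 204; fixed 145; total 349.

Total cost: 349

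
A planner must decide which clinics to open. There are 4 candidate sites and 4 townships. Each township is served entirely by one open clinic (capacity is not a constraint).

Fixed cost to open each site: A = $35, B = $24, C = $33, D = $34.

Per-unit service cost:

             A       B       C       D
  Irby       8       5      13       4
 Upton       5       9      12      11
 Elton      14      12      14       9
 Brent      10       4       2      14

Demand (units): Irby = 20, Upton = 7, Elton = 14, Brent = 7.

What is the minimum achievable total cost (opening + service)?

Minimum total cost: 355

For any fixed open set, each township goes to its cheapest open site; total = fixed + service.
{B, D}: Irby→D 4·20=80, Upton→B 9·7=63, Elton→D 9·14=126, Brent→B 4·7=28. Service 297; fixed 58; total 355.
{A, C, D}: Irby→D 4·20=80, Upton→A 5·7=35, Elton→D 9·14=126, Brent→C 2·7=14. Service 255; fixed 102; total 357.
{A, B, D}: service 269 + fixed 93 = 362
{A, B, C, D}: service 255 + fixed 126 = 381
(All 15 nonempty subsets were checked; B and D is lowest.)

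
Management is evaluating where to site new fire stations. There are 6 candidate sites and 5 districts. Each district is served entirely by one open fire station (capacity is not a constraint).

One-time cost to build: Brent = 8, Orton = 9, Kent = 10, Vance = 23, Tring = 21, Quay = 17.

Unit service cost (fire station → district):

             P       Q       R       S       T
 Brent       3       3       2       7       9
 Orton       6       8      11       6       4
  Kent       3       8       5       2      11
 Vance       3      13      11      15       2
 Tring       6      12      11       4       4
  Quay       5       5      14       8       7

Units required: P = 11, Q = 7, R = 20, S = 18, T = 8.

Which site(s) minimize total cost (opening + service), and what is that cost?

Open Brent, Kent and Vance; minimum total cost 187.

For any fixed open set, each district goes to its cheapest open site; total = fixed + service.
{Brent, Kent, Vance}: P→Brent 3·11=33, Q→Brent 3·7=21, R→Brent 2·20=40, S→Kent 2·18=36, T→Vance 2·8=16. Service 146; fixed 41; total 187.
{Brent, Orton, Kent}: service 162 + fixed 27 = 189
{Brent, Orton, Kent, Vance}: service 146 + fixed 50 = 196
{Brent, Orton, Kent, Vance, Tring, Quay}: service 146 + fixed 88 = 234
No other subset beats 187.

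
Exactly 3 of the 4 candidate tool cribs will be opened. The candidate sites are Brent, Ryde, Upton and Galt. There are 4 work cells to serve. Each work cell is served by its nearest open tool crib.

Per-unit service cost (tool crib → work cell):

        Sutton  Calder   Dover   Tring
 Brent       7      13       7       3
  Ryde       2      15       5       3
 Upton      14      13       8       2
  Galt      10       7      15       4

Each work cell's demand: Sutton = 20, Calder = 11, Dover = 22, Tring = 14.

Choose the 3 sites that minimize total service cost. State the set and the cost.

With exactly 3 open, each work cell uses its cheapest among the chosen.
{Ryde, Upton, Galt}: Sutton→Ryde 2·20=40, Calder→Galt 7·11=77, Dover→Ryde 5·22=110, Tring→Upton 2·14=28. Service cost 255.
{Brent, Ryde, Galt}: service cost 269
{Brent, Ryde, Upton}: service cost 321
Among all 4 size-3 choices, {Ryde, Upton, Galt} is lowest.

Choose Ryde, Upton and Galt; total service cost 255.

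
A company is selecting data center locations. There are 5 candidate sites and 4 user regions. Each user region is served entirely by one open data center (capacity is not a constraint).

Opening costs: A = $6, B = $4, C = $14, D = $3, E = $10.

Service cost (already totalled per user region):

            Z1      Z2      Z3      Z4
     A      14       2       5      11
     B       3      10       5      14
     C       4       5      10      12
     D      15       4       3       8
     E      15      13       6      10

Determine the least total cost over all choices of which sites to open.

Minimum total cost: 25

For any fixed open set, each user region goes to its cheapest open site; total = fixed + service.
{B, D}: Z1→B 3, Z2→D 4, Z3→D 3, Z4→D 8. Service 18; fixed 7; total 25.
{A, B, D}: Z1→B 3, Z2→A 2, Z3→D 3, Z4→D 8. Service 16; fixed 13; total 29.
{A, B}: service 21 + fixed 10 = 31
{A, B, C, D, E}: service 16 + fixed 37 = 53
No other subset beats 25.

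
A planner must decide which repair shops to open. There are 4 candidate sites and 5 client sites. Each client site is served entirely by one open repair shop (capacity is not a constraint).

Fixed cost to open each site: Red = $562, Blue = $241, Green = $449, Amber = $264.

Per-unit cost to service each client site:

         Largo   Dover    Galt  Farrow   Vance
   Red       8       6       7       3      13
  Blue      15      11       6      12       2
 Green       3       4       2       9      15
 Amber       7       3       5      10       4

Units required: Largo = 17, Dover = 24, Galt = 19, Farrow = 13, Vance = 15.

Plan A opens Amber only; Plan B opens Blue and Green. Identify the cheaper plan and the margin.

Plan A is cheaper by 282.

Plan A: {Amber}: Largo→Amber 7·17=119, Dover→Amber 3·24=72, Galt→Amber 5·19=95, Farrow→Amber 10·13=130, Vance→Amber 4·15=60. Service 476; fixed 264; total 740.
Plan B: {Blue, Green}: Largo→Green 3·17=51, Dover→Green 4·24=96, Galt→Green 2·19=38, Farrow→Green 9·13=117, Vance→Blue 2·15=30. Service 332; fixed 690; total 1022.
Difference: |740 − 1022| = 282.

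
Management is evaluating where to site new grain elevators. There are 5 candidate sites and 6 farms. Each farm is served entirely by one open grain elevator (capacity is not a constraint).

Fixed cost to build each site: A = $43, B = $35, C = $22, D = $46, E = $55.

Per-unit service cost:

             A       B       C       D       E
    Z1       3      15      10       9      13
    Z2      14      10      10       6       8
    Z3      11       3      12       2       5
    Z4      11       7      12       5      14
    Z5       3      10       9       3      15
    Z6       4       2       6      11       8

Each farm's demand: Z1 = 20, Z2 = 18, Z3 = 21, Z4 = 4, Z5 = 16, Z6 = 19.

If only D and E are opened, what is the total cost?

Each farm is assigned to its cheapest site among the open ones.
{D, E}: Z1→D 9·20=180, Z2→D 6·18=108, Z3→D 2·21=42, Z4→D 5·4=20, Z5→D 3·16=48, Z6→E 8·19=152. Service 550; fixed 101; total 651.

Total cost: 651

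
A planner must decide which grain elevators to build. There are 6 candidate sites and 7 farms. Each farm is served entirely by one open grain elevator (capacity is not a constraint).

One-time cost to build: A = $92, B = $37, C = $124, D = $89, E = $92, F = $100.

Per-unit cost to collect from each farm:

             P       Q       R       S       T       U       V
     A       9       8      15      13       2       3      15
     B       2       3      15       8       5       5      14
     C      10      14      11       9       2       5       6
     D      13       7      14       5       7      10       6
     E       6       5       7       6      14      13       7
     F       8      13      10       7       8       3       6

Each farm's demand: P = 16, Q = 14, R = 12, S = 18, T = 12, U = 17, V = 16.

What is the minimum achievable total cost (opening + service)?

Minimum total cost: 652

For any fixed open set, each farm goes to its cheapest open site; total = fixed + service.
{B, E}: P→B 2·16=32, Q→B 3·14=42, R→E 7·12=84, S→E 6·18=108, T→B 5·12=60, U→B 5·17=85, V→E 7·16=112. Service 523; fixed 129; total 652.
{B, F}: service 527 + fixed 137 = 664
{A, B, E}: service 453 + fixed 221 = 674
{A, B, C, D, E, F}: service 419 + fixed 534 = 953
No other subset beats 652.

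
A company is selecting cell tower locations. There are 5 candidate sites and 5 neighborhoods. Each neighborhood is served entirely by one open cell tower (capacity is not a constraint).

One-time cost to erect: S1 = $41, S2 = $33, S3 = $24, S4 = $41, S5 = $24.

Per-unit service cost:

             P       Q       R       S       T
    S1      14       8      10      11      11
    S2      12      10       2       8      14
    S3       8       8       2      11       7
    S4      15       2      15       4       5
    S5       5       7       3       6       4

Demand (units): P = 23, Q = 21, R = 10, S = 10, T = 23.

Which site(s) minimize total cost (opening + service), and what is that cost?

For any fixed open set, each neighborhood goes to its cheapest open site; total = fixed + service.
{S4, S5}: P→S5 5·23=115, Q→S4 2·21=42, R→S5 3·10=30, S→S4 4·10=40, T→S5 4·23=92. Service 319; fixed 65; total 384.
{S3, S4, S5}: P→S5 5·23=115, Q→S4 2·21=42, R→S3 2·10=20, S→S4 4·10=40, T→S5 4·23=92. Service 309; fixed 89; total 398.
{S2, S4, S5}: P→S5 5·23=115, Q→S4 2·21=42, R→S2 2·10=20, S→S4 4·10=40, T→S5 4·23=92. Service 309; fixed 98; total 407.
{S1, S2, S3, S4, S5}: P→S5 5·23=115, Q→S4 2·21=42, R→S2 2·10=20, S→S4 4·10=40, T→S5 4·23=92. Service 309; fixed 163; total 472.
No other subset beats 384.

Open S4 and S5; minimum total cost 384.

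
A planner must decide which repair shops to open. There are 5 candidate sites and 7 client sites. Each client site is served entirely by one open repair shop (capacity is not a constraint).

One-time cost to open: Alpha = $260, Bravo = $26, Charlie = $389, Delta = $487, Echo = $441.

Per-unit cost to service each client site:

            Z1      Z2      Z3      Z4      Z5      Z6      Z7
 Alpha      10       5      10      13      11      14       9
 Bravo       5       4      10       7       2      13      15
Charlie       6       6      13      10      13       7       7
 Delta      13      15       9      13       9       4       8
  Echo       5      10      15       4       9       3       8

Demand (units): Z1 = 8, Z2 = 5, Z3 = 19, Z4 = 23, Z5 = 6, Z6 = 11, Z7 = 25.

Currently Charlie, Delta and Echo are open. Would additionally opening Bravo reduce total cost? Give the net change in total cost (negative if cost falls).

Current service cost with {Charlie, Delta, Echo}: 595.
Adding Bravo: each client site re-picks its cheapest; new service cost 543, saving 52.
Extra fixed cost: 26. Net change = 26 − 52 = -26.
(Totals: 1912 → 1886.)

Yes — net change −26 (cost falls by 26).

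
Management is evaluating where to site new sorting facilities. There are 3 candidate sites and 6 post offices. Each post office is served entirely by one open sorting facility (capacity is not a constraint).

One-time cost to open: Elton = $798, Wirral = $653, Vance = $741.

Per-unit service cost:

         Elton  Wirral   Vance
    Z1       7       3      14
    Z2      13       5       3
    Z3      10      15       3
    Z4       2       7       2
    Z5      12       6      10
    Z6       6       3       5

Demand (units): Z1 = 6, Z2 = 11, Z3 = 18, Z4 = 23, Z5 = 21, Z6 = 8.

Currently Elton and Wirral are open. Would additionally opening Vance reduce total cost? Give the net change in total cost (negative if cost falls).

Current service cost with {Elton, Wirral}: 449.
Adding Vance: each post office re-picks its cheapest; new service cost 301, saving 148.
Extra fixed cost: 741. Net change = 741 − 148 = 593.
(Totals: 1900 → 2493.)

No — net change +593 (cost rises by 593).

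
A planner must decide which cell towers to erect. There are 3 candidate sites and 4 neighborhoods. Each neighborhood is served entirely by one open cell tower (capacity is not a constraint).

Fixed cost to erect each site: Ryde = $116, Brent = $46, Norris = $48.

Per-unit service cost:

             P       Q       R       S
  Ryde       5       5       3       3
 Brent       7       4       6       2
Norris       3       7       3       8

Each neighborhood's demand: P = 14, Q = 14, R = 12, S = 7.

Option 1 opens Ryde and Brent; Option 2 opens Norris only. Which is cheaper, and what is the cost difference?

Option 2 is cheaper by 58.

Option 1: {Ryde, Brent}: P→Ryde 5·14=70, Q→Brent 4·14=56, R→Ryde 3·12=36, S→Brent 2·7=14. Service 176; fixed 162; total 338.
Option 2: {Norris}: P→Norris 3·14=42, Q→Norris 7·14=98, R→Norris 3·12=36, S→Norris 8·7=56. Service 232; fixed 48; total 280.
Difference: |338 − 280| = 58.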